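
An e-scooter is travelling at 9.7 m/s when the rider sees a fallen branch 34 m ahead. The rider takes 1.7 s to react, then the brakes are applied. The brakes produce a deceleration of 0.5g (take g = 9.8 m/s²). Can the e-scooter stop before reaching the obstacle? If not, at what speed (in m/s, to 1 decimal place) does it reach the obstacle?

Yes — it stops about 7.9 m short of the obstacle, so it never reaches it

a = 0.5 × 9.8 = 4.900 m/s².
Reaction distance = 9.7000 × 1.7 = 16.490 m.
Braking distance = v²/(2a) = 94.090 / 9.800 = 9.601 m.
Total stopping distance = 16.490 + 9.601 = 26.091 m, vs 34 m available — it stops with 34 − 26.091 = 7.909 m to spare.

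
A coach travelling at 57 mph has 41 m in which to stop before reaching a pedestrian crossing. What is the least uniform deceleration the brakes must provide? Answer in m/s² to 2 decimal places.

57 mph × 0.44704 = 25.4813 m/s.
v² = 2a·d ⇒ a = v²/(2d) = 25.4813² / (2 × 41.000) = 649.297 / 82.000 = 7.9183 m/s².

Required deceleration ≈ 7.92 m/s²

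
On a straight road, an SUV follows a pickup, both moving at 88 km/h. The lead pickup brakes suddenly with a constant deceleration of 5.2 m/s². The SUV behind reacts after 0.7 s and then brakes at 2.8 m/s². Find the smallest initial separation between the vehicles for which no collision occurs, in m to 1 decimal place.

Minimum gap ≈ 66.4 m

88 km/h ÷ 3.6 = 24.4444 m/s.
Leader travels v²/(2a_L) = 597.529 / 10.400 = 57.455 m before stopping.
Follower covers v·t_r = 24.4444 × 0.7 = 17.111 m while reacting, then v²/(2a_F) = 597.529 / 5.600 = 106.702 m while braking, for a total of 17.111 + 106.702 = 123.813 m.
Since a_F ≤ a_L and the follower starts braking later, the follower is never slower than the leader, so the closest approach is when both have stopped.
Minimum gap = 123.813 − 57.455 = 66.358 m.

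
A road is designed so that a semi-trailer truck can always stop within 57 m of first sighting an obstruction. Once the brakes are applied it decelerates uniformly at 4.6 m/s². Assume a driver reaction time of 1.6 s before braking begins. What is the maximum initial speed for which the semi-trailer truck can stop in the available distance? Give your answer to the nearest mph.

Stopping distance: v·t_r + v²/(2a) = 57 with t_r = 1.6 s and a = 4.600 m/s².
So v² + 14.720 v − 524.40 = 0.
Positive root: v = −a·t_r + √((a·t_r)² + 2a·d) = −7.360 + √(54.170 + 524.40) = 16.6935 m/s.
16.6935 m/s ÷ 0.44704 = 37.342 mph.

Maximum speed ≈ 37 mph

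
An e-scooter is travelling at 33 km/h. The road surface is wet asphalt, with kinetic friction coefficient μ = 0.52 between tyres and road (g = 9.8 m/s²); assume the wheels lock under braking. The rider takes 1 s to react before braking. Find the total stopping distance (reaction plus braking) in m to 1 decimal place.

Total stopping distance ≈ 17.4 m

33 km/h ÷ 3.6 = 9.1667 m/s.
a = μg = 0.52 × 9.8 = 5.096 m/s².
Reaction distance = v·t_r = 9.1667 × 1 = 9.167 m.
Braking distance = v²/(2a) = 9.1667² / (2 × 5.096) = 84.028 / 10.192 = 8.245 m.
Total = 9.167 + 8.245 = 17.412 m.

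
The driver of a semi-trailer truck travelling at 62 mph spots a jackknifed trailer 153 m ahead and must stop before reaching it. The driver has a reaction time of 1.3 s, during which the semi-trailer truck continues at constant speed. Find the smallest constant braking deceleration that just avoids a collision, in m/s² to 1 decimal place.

62 mph × 0.44704 = 27.7165 m/s.
Distance covered during reaction = 27.7165 × 1.3 = 36.031 m.
Distance available for braking: 153 − 36.031 = 116.969 m.
v² = 2a·d ⇒ a = v²/(2d) = 27.7165² / (2 × 116.969) = 768.204 / 233.938 = 3.2838 m/s².

Required deceleration ≈ 3.3 m/s²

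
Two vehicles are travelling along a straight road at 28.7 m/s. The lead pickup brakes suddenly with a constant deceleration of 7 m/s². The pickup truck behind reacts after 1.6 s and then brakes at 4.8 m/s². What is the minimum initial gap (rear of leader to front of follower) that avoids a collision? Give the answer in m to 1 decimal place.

Leader travels v²/(2a_L) = 823.690 / 14.000 = 58.835 m before stopping.
Follower covers v·t_r = 28.7000 × 1.6 = 45.920 m while reacting, then v²/(2a_F) = 823.690 / 9.600 = 85.801 m while braking, for a total of 45.920 + 85.801 = 131.721 m.
Since a_F ≤ a_L and the follower starts braking later, the follower is never slower than the leader, so the closest approach is when both have stopped.
Minimum gap = 131.721 − 58.835 = 72.886 m.

Minimum gap ≈ 72.9 m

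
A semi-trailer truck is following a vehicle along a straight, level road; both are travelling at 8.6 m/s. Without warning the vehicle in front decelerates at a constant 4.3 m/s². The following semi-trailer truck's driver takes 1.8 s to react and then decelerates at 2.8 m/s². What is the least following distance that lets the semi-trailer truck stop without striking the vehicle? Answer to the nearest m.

Minimum gap ≈ 20 m

Leader travels v²/(2a_L) = 73.960 / 8.600 = 8.600 m before stopping.
Follower covers v·t_r = 8.6000 × 1.8 = 15.480 m while reacting, then v²/(2a_F) = 73.960 / 5.600 = 13.207 m while braking, for a total of 15.480 + 13.207 = 28.687 m.
Since a_F ≤ a_L and the follower starts braking later, the follower is never slower than the leader, so the closest approach is when both have stopped.
Minimum gap = 28.687 − 8.600 = 20.087 m.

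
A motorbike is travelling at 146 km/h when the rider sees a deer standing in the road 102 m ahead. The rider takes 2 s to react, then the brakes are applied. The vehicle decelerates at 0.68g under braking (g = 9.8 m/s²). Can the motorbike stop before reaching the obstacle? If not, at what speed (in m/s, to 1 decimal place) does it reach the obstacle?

146 km/h ÷ 3.6 = 40.5556 m/s.
a = 0.68 × 9.8 = 6.664 m/s².
Reaction distance = 40.5556 × 2 = 81.111 m.
Braking distance needed to stop: v²/(2a) = 1644.757 / 13.328 = 123.406 m, so total needed = 81.111 + 123.406 = 204.517 m > 102 m — it cannot stop.
Distance remaining when braking begins: 102 − 81.111 = 20.889 m.
v² = v₀² − 2a·d = 1644.757 − 2 × 6.664 × 20.889 = 1366.348 m²/s².
v = √1366.348 = 36.964 m/s.

No — it strikes the obstacle at 37.0 m/s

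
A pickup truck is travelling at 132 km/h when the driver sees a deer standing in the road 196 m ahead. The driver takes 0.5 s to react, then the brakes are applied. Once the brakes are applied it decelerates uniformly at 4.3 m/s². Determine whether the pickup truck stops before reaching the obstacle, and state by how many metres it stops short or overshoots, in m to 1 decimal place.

Yes — it stops 21.3 m short of the obstacle

132 km/h ÷ 3.6 = 36.6667 m/s.
Reaction distance = 36.6667 × 0.5 = 18.333 m.
Braking distance = v²/(2a) = 1344.447 / 8.600 = 156.331 m.
Total stopping distance = 18.333 + 156.331 = 174.664 m, vs 196 m available — it stops with 196 − 174.664 = 21.336 m to spare.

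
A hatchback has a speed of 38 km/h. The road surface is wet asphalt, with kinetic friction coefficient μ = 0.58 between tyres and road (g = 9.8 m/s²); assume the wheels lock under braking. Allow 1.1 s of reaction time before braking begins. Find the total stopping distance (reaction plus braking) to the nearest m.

Total stopping distance ≈ 21 m

38 km/h ÷ 3.6 = 10.5556 m/s.
a = μg = 0.58 × 9.8 = 5.684 m/s².
Reaction distance = v·t_r = 10.5556 × 1.1 = 11.611 m.
Braking distance = v²/(2a) = 10.5556² / (2 × 5.684) = 111.421 / 11.368 = 9.801 m.
Total = 11.611 + 9.801 = 21.412 m.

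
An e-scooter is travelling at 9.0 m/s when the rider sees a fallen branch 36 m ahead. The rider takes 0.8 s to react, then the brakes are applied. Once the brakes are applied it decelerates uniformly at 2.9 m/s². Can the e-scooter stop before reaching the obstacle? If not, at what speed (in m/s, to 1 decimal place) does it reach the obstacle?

Yes — it stops about 14.8 m short of the obstacle, so it never reaches it

Reaction distance = 9.0000 × 0.8 = 7.200 m.
Braking distance = v²/(2a) = 81.000 / 5.800 = 13.966 m.
Total stopping distance = 7.200 + 13.966 = 21.166 m, vs 36 m available — it stops with 36 − 21.166 = 14.834 m to spare.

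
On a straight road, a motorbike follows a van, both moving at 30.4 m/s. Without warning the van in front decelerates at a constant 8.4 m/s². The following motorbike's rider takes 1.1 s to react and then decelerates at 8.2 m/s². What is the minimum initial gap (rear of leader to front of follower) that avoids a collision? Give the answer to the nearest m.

Leader travels v²/(2a_L) = 924.160 / 16.800 = 55.010 m before stopping.
Follower covers v·t_r = 30.4000 × 1.1 = 33.440 m while reacting, then v²/(2a_F) = 924.160 / 16.400 = 56.351 m while braking, for a total of 33.440 + 56.351 = 89.791 m.
Since a_F ≤ a_L and the follower starts braking later, the follower is never slower than the leader, so the closest approach is when both have stopped.
Minimum gap = 89.791 − 55.010 = 34.781 m.

Minimum gap ≈ 35 m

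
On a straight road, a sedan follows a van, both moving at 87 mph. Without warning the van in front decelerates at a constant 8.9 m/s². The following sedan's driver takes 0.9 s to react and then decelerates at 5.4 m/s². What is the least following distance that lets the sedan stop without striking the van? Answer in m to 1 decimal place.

87 mph × 0.44704 = 38.8925 m/s.
Leader travels v²/(2a_L) = 1512.627 / 17.800 = 84.979 m before stopping.
Follower covers v·t_r = 38.8925 × 0.9 = 35.003 m while reacting, then v²/(2a_F) = 1512.627 / 10.800 = 140.058 m while braking, for a total of 35.003 + 140.058 = 175.061 m.
Since a_F ≤ a_L and the follower starts braking later, the follower is never slower than the leader, so the closest approach is when both have stopped.
Minimum gap = 175.061 − 84.979 = 90.082 m.

Minimum gap ≈ 90.1 m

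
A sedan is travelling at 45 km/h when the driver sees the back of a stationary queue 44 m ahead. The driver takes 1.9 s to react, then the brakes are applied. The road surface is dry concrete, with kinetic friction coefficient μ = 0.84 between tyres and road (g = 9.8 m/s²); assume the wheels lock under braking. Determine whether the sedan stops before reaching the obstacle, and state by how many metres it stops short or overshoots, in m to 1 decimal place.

Yes — it stops 10.8 m short of the obstacle

45 km/h ÷ 3.6 = 12.5000 m/s.
a = μg = 0.84 × 9.8 = 8.232 m/s².
Reaction distance = 12.5000 × 1.9 = 23.750 m.
Braking distance = v²/(2a) = 156.250 / 16.464 = 9.490 m.
Total stopping distance = 23.750 + 9.490 = 33.240 m, vs 44 m available — it stops with 44 − 33.240 = 10.760 m to spare.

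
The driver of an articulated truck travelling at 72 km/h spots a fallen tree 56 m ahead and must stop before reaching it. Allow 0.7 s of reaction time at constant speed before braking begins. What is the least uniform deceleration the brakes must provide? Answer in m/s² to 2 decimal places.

Required deceleration ≈ 4.76 m/s²

72 km/h ÷ 3.6 = 20.0000 m/s.
Distance covered during reaction = 20.0000 × 0.7 = 14.000 m.
Distance available for braking: 56 − 14.000 = 42.000 m.
v² = 2a·d ⇒ a = v²/(2d) = 20.0000² / (2 × 42.000) = 400.000 / 84.000 = 4.7619 m/s².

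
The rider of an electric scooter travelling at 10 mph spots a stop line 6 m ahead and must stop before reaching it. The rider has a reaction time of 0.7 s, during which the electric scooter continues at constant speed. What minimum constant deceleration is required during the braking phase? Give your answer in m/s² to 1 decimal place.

10 mph × 0.44704 = 4.4704 m/s.
Distance covered during reaction = 4.4704 × 0.7 = 3.129 m.
Distance available for braking: 6 − 3.129 = 2.871 m.
v² = 2a·d ⇒ a = v²/(2d) = 4.4704² / (2 × 2.871) = 19.984 / 5.742 = 3.4803 m/s².

Required deceleration ≈ 3.5 m/s²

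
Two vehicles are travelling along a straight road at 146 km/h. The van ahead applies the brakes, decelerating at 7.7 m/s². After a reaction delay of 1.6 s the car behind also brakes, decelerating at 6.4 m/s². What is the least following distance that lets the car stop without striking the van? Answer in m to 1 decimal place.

146 km/h ÷ 3.6 = 40.5556 m/s.
Leader travels v²/(2a_L) = 1644.757 / 15.400 = 106.802 m before stopping.
Follower covers v·t_r = 40.5556 × 1.6 = 64.889 m while reacting, then v²/(2a_F) = 1644.757 / 12.800 = 128.497 m while braking, for a total of 64.889 + 128.497 = 193.386 m.
Since a_F ≤ a_L and the follower starts braking later, the follower is never slower than the leader, so the closest approach is when both have stopped.
Minimum gap = 193.386 − 106.802 = 86.584 m.

Minimum gap ≈ 86.6 m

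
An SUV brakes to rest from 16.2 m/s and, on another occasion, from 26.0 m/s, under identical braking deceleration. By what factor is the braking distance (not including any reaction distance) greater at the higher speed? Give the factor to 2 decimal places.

Braking distance d = v²/(2a), so with a fixed, d ∝ v².
Factor = (26.0/16.2)² = 1.6049² = 2.5757.

Factor ≈ 2.58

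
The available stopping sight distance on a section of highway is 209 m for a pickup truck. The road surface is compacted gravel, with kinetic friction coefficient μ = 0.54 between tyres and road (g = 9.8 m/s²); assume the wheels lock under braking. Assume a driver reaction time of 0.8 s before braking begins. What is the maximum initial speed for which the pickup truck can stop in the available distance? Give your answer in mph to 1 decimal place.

a = μg = 0.54 × 9.8 = 5.292 m/s².
Stopping distance: v·t_r + v²/(2a) = 209 with t_r = 0.8 s and a = 5.292 m/s².
So v² + 8.467 v − 2212.06 = 0.
Positive root: v = −a·t_r + √((a·t_r)² + 2a·d) = −4.234 + √(17.927 + 2212.06) = 42.9887 m/s.
42.9887 m/s ÷ 0.44704 = 96.163 mph.

Maximum speed ≈ 96.2 mph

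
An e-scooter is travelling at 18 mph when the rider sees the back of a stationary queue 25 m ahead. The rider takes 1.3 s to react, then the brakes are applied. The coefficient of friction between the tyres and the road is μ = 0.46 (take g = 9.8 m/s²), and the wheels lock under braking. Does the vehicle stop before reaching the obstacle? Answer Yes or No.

Yes

18 mph × 0.44704 = 8.0467 m/s.
a = μg = 0.46 × 9.8 = 4.508 m/s².
Reaction distance = 8.0467 × 1.3 = 10.461 m.
Braking distance = v²/(2a) = 64.749 / 9.016 = 7.182 m.
Total stopping distance = 10.461 + 7.182 = 17.643 m, vs 25 m available — it stops with 25 − 17.643 = 7.357 m to spare.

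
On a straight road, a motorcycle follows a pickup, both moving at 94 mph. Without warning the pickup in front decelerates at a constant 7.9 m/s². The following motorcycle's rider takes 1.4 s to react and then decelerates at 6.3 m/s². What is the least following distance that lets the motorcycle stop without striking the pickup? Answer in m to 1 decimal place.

Minimum gap ≈ 87.2 m

94 mph × 0.44704 = 42.0218 m/s.
Leader travels v²/(2a_L) = 1765.832 / 15.800 = 111.762 m before stopping.
Follower covers v·t_r = 42.0218 × 1.4 = 58.831 m while reacting, then v²/(2a_F) = 1765.832 / 12.600 = 140.145 m while braking, for a total of 58.831 + 140.145 = 198.976 m.
Since a_F ≤ a_L and the follower starts braking later, the follower is never slower than the leader, so the closest approach is when both have stopped.
Minimum gap = 198.976 − 111.762 = 87.214 m.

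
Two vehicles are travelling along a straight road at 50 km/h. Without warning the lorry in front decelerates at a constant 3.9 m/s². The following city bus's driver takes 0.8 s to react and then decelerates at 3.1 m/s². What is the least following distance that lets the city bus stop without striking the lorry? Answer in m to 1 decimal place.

Minimum gap ≈ 17.5 m

50 km/h ÷ 3.6 = 13.8889 m/s.
Leader travels v²/(2a_L) = 192.902 / 7.800 = 24.731 m before stopping.
Follower covers v·t_r = 13.8889 × 0.8 = 11.111 m while reacting, then v²/(2a_F) = 192.902 / 6.200 = 31.113 m while braking, for a total of 11.111 + 31.113 = 42.224 m.
Since a_F ≤ a_L and the follower starts braking later, the follower is never slower than the leader, so the closest approach is when both have stopped.
Minimum gap = 42.224 − 24.731 = 17.493 m.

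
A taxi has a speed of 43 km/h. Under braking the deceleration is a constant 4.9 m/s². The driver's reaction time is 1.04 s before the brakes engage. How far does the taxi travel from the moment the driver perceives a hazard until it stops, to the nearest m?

Total stopping distance ≈ 27 m

43 km/h ÷ 3.6 = 11.9444 m/s.
Reaction distance = v·t_r = 11.9444 × 1.04 = 12.422 m.
Braking distance = v²/(2a) = 11.9444² / (2 × 4.900) = 142.669 / 9.800 = 14.558 m.
Total = 12.422 + 14.558 = 26.980 m.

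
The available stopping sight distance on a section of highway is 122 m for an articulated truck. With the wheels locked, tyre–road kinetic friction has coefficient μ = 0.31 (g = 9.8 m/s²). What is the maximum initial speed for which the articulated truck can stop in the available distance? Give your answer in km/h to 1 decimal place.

a = μg = 0.31 × 9.8 = 3.038 m/s².
v²/(2a) = d ⇒ v = √(2 × 3.038 × 122) = √741.27 = 27.2263 m/s.
27.2263 m/s × 3.6 = 98.015 km/h.

Maximum speed ≈ 98.0 km/h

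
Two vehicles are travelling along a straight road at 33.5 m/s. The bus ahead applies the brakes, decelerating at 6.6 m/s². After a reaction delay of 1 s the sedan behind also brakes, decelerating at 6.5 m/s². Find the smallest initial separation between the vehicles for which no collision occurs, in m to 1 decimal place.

Minimum gap ≈ 34.8 m

Leader travels v²/(2a_L) = 1122.250 / 13.200 = 85.019 m before stopping.
Follower covers v·t_r = 33.5000 × 1 = 33.500 m while reacting, then v²/(2a_F) = 1122.250 / 13.000 = 86.327 m while braking, for a total of 33.500 + 86.327 = 119.827 m.
Since a_F ≤ a_L and the follower starts braking later, the follower is never slower than the leader, so the closest approach is when both have stopped.
Minimum gap = 119.827 − 85.019 = 34.808 m.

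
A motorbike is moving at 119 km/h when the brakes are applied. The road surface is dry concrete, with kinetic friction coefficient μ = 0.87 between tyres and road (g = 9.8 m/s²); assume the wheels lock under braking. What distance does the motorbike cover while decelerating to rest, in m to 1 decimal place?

Braking distance ≈ 64.1 m

119 km/h ÷ 3.6 = 33.0556 m/s.
a = μg = 0.87 × 9.8 = 8.526 m/s².
Braking distance = v²/(2a) = 33.0556² / (2 × 8.526) = 1092.673 / 17.052 = 64.079 m.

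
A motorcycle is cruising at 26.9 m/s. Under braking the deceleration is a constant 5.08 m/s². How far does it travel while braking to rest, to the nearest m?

Braking distance = v²/(2a) = 26.9000² / (2 × 5.080) = 723.610 / 10.160 = 71.221 m.

Braking distance ≈ 71 m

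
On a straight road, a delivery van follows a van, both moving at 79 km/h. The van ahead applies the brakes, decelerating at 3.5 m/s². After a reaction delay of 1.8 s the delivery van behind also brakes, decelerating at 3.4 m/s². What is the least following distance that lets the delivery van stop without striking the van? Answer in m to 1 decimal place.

Minimum gap ≈ 41.5 m

79 km/h ÷ 3.6 = 21.9444 m/s.
Leader travels v²/(2a_L) = 481.557 / 7.000 = 68.794 m before stopping.
Follower covers v·t_r = 21.9444 × 1.8 = 39.500 m while reacting, then v²/(2a_F) = 481.557 / 6.800 = 70.817 m while braking, for a total of 39.500 + 70.817 = 110.317 m.
Since a_F ≤ a_L and the follower starts braking later, the follower is never slower than the leader, so the closest approach is when both have stopped.
Minimum gap = 110.317 − 68.794 = 41.523 m.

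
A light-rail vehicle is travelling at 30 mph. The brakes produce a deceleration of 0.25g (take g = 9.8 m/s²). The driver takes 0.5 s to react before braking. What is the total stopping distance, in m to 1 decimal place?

Total stopping distance ≈ 43.4 m

30 mph × 0.44704 = 13.4112 m/s.
a = 0.25 × 9.8 = 2.450 m/s².
Reaction distance = v·t_r = 13.4112 × 0.5 = 6.706 m.
Braking distance = v²/(2a) = 13.4112² / (2 × 2.450) = 179.860 / 4.900 = 36.706 m.
Total = 6.706 + 36.706 = 43.412 m.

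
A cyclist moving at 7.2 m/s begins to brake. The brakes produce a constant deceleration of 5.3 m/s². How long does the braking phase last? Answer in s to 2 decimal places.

Braking time ≈ 1.36 s

Braking time = v/a = 7.2000 / 5.300 = 1.358 s.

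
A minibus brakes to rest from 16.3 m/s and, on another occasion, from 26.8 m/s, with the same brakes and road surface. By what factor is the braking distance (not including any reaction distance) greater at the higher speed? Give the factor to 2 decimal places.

Factor ≈ 2.70

Braking distance d = v²/(2a), so with a fixed, d ∝ v².
Factor = (26.8/16.3)² = 1.6442² = 2.7034.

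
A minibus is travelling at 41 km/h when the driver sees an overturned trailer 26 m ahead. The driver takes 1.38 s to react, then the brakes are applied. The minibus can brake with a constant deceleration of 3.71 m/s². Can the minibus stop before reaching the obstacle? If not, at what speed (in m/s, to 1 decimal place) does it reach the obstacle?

41 km/h ÷ 3.6 = 11.3889 m/s.
Reaction distance = 11.3889 × 1.38 = 15.717 m.
Braking distance needed to stop: v²/(2a) = 129.707 / 7.420 = 17.481 m, so total needed = 15.717 + 17.481 = 33.198 m > 26 m — it cannot stop.
Distance remaining when braking begins: 26 − 15.717 = 10.283 m.
v² = v₀² − 2a·d = 129.707 − 2 × 3.710 × 10.283 = 53.407 m²/s².
v = √53.407 = 7.308 m/s.

No — it strikes the obstacle at 7.3 m/s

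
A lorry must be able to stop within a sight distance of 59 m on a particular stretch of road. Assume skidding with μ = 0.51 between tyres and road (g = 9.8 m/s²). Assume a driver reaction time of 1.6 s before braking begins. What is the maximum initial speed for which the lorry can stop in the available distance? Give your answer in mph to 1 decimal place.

Maximum speed ≈ 39.3 mph

a = μg = 0.51 × 9.8 = 4.998 m/s².
Stopping distance: v·t_r + v²/(2a) = 59 with t_r = 1.6 s and a = 4.998 m/s².
So v² + 15.994 v − 589.76 = 0.
Positive root: v = −a·t_r + √((a·t_r)² + 2a·d) = −7.997 + √(63.952 + 589.76) = 17.5708 m/s.
17.5708 m/s ÷ 0.44704 = 39.305 mph.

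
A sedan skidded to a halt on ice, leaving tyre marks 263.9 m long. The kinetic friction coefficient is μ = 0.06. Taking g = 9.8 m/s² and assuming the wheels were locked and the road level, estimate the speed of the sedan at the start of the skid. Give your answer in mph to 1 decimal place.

Deceleration a = μg = 0.06 × 9.8 = 0.588 m/s².
v = √(2a·d) = √(2 × 0.588 × 263.9) = √310.346 = 17.6166 m/s.
= 17.6166 ÷ 0.44704 = 39.407 mph.

Initial speed ≈ 39.4 mph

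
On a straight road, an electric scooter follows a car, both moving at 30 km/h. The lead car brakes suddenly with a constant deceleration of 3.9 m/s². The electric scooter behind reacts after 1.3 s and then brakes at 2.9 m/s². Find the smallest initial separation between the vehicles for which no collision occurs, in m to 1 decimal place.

30 km/h ÷ 3.6 = 8.3333 m/s.
Leader travels v²/(2a_L) = 69.444 / 7.800 = 8.903 m before stopping.
Follower covers v·t_r = 8.3333 × 1.3 = 10.833 m while reacting, then v²/(2a_F) = 69.444 / 5.800 = 11.973 m while braking, for a total of 10.833 + 11.973 = 22.806 m.
Since a_F ≤ a_L and the follower starts braking later, the follower is never slower than the leader, so the closest approach is when both have stopped.
Minimum gap = 22.806 − 8.903 = 13.903 m.

Minimum gap ≈ 13.9 m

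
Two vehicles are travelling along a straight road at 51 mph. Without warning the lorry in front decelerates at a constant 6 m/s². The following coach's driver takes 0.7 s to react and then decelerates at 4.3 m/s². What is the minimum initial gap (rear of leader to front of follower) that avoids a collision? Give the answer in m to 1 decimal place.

51 mph × 0.44704 = 22.7990 m/s.
Leader travels v²/(2a_L) = 519.794 / 12.000 = 43.316 m before stopping.
Follower covers v·t_r = 22.7990 × 0.7 = 15.959 m while reacting, then v²/(2a_F) = 519.794 / 8.600 = 60.441 m while braking, for a total of 15.959 + 60.441 = 76.400 m.
Since a_F ≤ a_L and the follower starts braking later, the follower is never slower than the leader, so the closest approach is when both have stopped.
Minimum gap = 76.400 − 43.316 = 33.084 m.

Minimum gap ≈ 33.1 m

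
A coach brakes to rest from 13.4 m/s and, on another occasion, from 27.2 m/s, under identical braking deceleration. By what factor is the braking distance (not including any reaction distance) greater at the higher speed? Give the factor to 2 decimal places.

Factor ≈ 4.12

Braking distance d = v²/(2a), so with a fixed, d ∝ v².
Factor = (27.2/13.4)² = 2.0299² = 4.1205.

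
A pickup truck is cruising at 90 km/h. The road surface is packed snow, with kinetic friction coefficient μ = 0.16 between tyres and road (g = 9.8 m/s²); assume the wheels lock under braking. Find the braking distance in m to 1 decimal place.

90 km/h ÷ 3.6 = 25.0000 m/s.
a = μg = 0.16 × 9.8 = 1.568 m/s².
Braking distance = v²/(2a) = 25.0000² / (2 × 1.568) = 625.000 / 3.136 = 199.298 m.

Braking distance ≈ 199.3 m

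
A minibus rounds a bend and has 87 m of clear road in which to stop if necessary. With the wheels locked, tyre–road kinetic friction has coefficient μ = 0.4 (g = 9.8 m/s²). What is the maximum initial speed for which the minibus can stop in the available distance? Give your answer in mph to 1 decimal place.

a = μg = 0.4 × 9.8 = 3.920 m/s².
v²/(2a) = d ⇒ v = √(2 × 3.920 × 87) = √682.08 = 26.1167 m/s.
26.1167 m/s ÷ 0.44704 = 58.421 mph.

Maximum speed ≈ 58.4 mph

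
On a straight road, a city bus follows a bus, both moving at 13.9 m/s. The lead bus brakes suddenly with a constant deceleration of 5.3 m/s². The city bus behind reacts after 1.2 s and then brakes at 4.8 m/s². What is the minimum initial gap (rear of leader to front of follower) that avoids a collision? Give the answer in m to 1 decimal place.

Leader travels v²/(2a_L) = 193.210 / 10.600 = 18.227 m before stopping.
Follower covers v·t_r = 13.9000 × 1.2 = 16.680 m while reacting, then v²/(2a_F) = 193.210 / 9.600 = 20.126 m while braking, for a total of 16.680 + 20.126 = 36.806 m.
Since a_F ≤ a_L and the follower starts braking later, the follower is never slower than the leader, so the closest approach is when both have stopped.
Minimum gap = 36.806 − 18.227 = 18.579 m.

Minimum gap ≈ 18.6 m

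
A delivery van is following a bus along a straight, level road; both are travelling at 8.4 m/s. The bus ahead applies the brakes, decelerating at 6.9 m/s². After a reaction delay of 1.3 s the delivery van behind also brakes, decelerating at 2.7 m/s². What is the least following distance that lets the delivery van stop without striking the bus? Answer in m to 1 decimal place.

Minimum gap ≈ 18.9 m

Leader travels v²/(2a_L) = 70.560 / 13.800 = 5.113 m before stopping.
Follower covers v·t_r = 8.4000 × 1.3 = 10.920 m while reacting, then v²/(2a_F) = 70.560 / 5.400 = 13.067 m while braking, for a total of 10.920 + 13.067 = 23.987 m.
Since a_F ≤ a_L and the follower starts braking later, the follower is never slower than the leader, so the closest approach is when both have stopped.
Minimum gap = 23.987 − 5.113 = 18.874 m.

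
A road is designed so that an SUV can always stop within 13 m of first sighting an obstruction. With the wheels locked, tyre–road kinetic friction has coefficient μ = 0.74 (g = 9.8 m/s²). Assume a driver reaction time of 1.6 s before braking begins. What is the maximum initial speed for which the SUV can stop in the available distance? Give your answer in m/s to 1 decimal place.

a = μg = 0.74 × 9.8 = 7.252 m/s².
Stopping distance: v·t_r + v²/(2a) = 13 with t_r = 1.6 s and a = 7.252 m/s².
So v² + 23.206 v − 188.55 = 0.
Positive root: v = −a·t_r + √((a·t_r)² + 2a·d) = −11.603 + √(134.630 + 188.55) = 6.3742 m/s.

Maximum speed ≈ 6.4 m/s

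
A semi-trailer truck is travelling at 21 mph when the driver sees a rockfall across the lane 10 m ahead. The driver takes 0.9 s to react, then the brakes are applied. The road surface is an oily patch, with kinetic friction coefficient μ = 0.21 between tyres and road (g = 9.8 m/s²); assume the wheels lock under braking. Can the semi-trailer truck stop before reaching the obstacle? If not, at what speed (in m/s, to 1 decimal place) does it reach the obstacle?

21 mph × 0.44704 = 9.3878 m/s.
a = μg = 0.21 × 9.8 = 2.058 m/s².
Reaction distance = 9.3878 × 0.9 = 8.449 m.
Braking distance needed to stop: v²/(2a) = 88.131 / 4.116 = 21.412 m, so total needed = 8.449 + 21.412 = 29.861 m > 10 m — it cannot stop.
Distance remaining when braking begins: 10 − 8.449 = 1.551 m.
v² = v₀² − 2a·d = 88.131 − 2 × 2.058 × 1.551 = 81.747 m²/s².
v = √81.747 = 9.041 m/s.

No — it strikes the obstacle at 9.0 m/s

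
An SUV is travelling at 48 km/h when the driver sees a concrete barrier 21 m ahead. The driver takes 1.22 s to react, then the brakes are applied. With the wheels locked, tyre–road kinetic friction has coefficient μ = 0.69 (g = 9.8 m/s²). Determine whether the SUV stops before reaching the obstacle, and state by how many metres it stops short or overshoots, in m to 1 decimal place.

No — it overshoots by 8.4 m

48 km/h ÷ 3.6 = 13.3333 m/s.
a = μg = 0.69 × 9.8 = 6.762 m/s².
Reaction distance = 13.3333 × 1.22 = 16.267 m.
Braking distance = v²/(2a) = 177.777 / 13.524 = 13.145 m.
Total stopping distance = 16.267 + 13.145 = 29.412 m, vs 21 m available — it cannot stop in time and overshoots by 29.412 − 21 = 8.412 m.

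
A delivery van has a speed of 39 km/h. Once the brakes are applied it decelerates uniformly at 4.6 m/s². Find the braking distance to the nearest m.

Braking distance ≈ 13 m

39 km/h ÷ 3.6 = 10.8333 m/s.
Braking distance = v²/(2a) = 10.8333² / (2 × 4.600) = 117.360 / 9.200 = 12.757 m.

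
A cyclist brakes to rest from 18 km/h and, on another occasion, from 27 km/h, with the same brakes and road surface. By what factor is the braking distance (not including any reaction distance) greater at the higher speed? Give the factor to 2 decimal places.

Braking distance d = v²/(2a), so with a fixed, d ∝ v².
Factor = (27/18)² = 1.5000² = 2.2500.

Factor ≈ 2.25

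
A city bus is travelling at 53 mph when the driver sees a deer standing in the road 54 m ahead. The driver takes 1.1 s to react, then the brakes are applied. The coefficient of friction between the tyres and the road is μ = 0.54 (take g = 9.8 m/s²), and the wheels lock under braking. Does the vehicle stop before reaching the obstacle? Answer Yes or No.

No

53 mph × 0.44704 = 23.6931 m/s.
a = μg = 0.54 × 9.8 = 5.292 m/s².
Reaction distance = 23.6931 × 1.1 = 26.062 m.
Braking distance = v²/(2a) = 561.363 / 10.584 = 53.039 m.
Total stopping distance = 26.062 + 53.039 = 79.101 m, vs 54 m available — it cannot stop in time and overshoots by 79.101 − 54 = 25.101 m.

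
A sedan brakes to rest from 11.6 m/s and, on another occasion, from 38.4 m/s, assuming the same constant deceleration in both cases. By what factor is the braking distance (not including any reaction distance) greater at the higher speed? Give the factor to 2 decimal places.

Braking distance d = v²/(2a), so with a fixed, d ∝ v².
Factor = (38.4/11.6)² = 3.3103² = 10.9581.

Factor ≈ 10.96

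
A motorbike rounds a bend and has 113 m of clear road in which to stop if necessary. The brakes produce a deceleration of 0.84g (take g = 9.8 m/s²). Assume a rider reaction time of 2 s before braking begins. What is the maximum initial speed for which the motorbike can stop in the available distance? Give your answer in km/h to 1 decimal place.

a = 0.84 × 9.8 = 8.232 m/s².
Stopping distance: v·t_r + v²/(2a) = 113 with t_r = 2 s and a = 8.232 m/s².
So v² + 32.928 v − 1860.43 = 0.
Positive root: v = −a·t_r + √((a·t_r)² + 2a·d) = −16.464 + √(271.063 + 1860.43) = 29.7041 m/s.
29.7041 m/s × 3.6 = 106.935 km/h.

Maximum speed ≈ 106.9 km/h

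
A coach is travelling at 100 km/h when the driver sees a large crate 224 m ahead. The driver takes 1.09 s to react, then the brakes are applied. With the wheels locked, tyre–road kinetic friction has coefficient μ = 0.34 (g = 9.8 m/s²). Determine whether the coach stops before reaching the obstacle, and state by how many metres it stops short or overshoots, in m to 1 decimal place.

Yes — it stops 77.9 m short of the obstacle

100 km/h ÷ 3.6 = 27.7778 m/s.
a = μg = 0.34 × 9.8 = 3.332 m/s².
Reaction distance = 27.7778 × 1.09 = 30.278 m.
Braking distance = v²/(2a) = 771.606 / 6.664 = 115.787 m.
Total stopping distance = 30.278 + 115.787 = 146.065 m, vs 224 m available — it stops with 224 − 146.065 = 77.935 m to spare.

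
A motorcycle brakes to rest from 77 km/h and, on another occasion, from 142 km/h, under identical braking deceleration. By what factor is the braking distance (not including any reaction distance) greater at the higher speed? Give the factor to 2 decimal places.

Factor ≈ 3.40

Braking distance d = v²/(2a), so with a fixed, d ∝ v².
Factor = (142/77)² = 1.8442² = 3.4011.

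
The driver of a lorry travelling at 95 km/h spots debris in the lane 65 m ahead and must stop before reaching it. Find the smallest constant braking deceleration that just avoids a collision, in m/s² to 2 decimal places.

Required deceleration ≈ 5.36 m/s²

95 km/h ÷ 3.6 = 26.3889 m/s.
v² = 2a·d ⇒ a = v²/(2d) = 26.3889² / (2 × 65.000) = 696.374 / 130.000 = 5.3567 m/s².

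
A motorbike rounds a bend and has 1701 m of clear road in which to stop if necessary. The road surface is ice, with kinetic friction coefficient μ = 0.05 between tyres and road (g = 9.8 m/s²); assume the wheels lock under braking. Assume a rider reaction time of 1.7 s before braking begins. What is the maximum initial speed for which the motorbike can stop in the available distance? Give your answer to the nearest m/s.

Maximum speed ≈ 40 m/s

a = μg = 0.05 × 9.8 = 0.490 m/s².
Stopping distance: v·t_r + v²/(2a) = 1701 with t_r = 1.7 s and a = 0.490 m/s².
So v² + 1.666 v − 1666.98 = 0.
Positive root: v = −a·t_r + √((a·t_r)² + 2a·d) = −0.833 + √(0.694 + 1666.98) = 40.0042 m/s.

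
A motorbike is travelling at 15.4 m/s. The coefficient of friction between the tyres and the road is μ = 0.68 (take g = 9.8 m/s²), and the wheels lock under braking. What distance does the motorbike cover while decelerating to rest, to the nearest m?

Braking distance ≈ 18 m

a = μg = 0.68 × 9.8 = 6.664 m/s².
Braking distance = v²/(2a) = 15.4000² / (2 × 6.664) = 237.160 / 13.328 = 17.794 m.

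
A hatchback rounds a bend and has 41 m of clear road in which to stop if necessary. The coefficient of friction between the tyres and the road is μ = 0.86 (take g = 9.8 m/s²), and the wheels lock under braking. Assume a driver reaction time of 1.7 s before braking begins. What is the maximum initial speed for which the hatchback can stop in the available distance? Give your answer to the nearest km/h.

a = μg = 0.86 × 9.8 = 8.428 m/s².
Stopping distance: v·t_r + v²/(2a) = 41 with t_r = 1.7 s and a = 8.428 m/s².
So v² + 28.655 v − 691.10 = 0.
Positive root: v = −a·t_r + √((a·t_r)² + 2a·d) = −14.328 + √(205.292 + 691.10) = 15.6118 m/s.
15.6118 m/s × 3.6 = 56.202 km/h.

Maximum speed ≈ 56 km/h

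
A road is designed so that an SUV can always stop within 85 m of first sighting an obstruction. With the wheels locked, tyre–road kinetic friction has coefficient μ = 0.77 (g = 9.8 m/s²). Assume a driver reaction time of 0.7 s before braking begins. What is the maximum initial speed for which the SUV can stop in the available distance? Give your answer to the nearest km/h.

Maximum speed ≈ 111 km/h

a = μg = 0.77 × 9.8 = 7.546 m/s².
Stopping distance: v·t_r + v²/(2a) = 85 with t_r = 0.7 s and a = 7.546 m/s².
So v² + 10.564 v − 1282.82 = 0.
Positive root: v = −a·t_r + √((a·t_r)² + 2a·d) = −5.282 + √(27.900 + 1282.82) = 30.9219 m/s.
30.9219 m/s × 3.6 = 111.319 km/h.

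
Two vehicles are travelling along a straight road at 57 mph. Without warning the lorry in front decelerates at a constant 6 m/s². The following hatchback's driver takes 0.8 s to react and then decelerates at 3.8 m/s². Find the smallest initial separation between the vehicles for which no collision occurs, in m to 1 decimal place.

57 mph × 0.44704 = 25.4813 m/s.
Leader travels v²/(2a_L) = 649.297 / 12.000 = 54.108 m before stopping.
Follower covers v·t_r = 25.4813 × 0.8 = 20.385 m while reacting, then v²/(2a_F) = 649.297 / 7.600 = 85.434 m while braking, for a total of 20.385 + 85.434 = 105.819 m.
Since a_F ≤ a_L and the follower starts braking later, the follower is never slower than the leader, so the closest approach is when both have stopped.
Minimum gap = 105.819 − 54.108 = 51.711 m.

Minimum gap ≈ 51.7 m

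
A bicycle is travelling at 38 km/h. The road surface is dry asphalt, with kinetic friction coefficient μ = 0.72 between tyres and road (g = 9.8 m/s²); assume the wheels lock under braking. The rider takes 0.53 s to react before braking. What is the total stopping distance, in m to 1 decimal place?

38 km/h ÷ 3.6 = 10.5556 m/s.
a = μg = 0.72 × 9.8 = 7.056 m/s².
Reaction distance = v·t_r = 10.5556 × 0.53 = 5.594 m.
Braking distance = v²/(2a) = 10.5556² / (2 × 7.056) = 111.421 / 14.112 = 7.895 m.
Total = 5.594 + 7.895 = 13.489 m.

Total stopping distance ≈ 13.5 m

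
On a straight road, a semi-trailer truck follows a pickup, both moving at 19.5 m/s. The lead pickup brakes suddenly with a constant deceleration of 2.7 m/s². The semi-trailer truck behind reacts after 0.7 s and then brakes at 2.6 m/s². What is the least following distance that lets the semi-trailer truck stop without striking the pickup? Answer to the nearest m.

Minimum gap ≈ 16 m

Leader travels v²/(2a_L) = 380.250 / 5.400 = 70.417 m before stopping.
Follower covers v·t_r = 19.5000 × 0.7 = 13.650 m while reacting, then v²/(2a_F) = 380.250 / 5.200 = 73.125 m while braking, for a total of 13.650 + 73.125 = 86.775 m.
Since a_F ≤ a_L and the follower starts braking later, the follower is never slower than the leader, so the closest approach is when both have stopped.
Minimum gap = 86.775 − 70.417 = 16.358 m.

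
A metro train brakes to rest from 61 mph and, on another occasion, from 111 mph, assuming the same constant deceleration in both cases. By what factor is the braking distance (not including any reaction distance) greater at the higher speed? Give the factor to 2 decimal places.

Braking distance d = v²/(2a), so with a fixed, d ∝ v².
Factor = (111/61)² = 1.8197² = 3.3113.

Factor ≈ 3.31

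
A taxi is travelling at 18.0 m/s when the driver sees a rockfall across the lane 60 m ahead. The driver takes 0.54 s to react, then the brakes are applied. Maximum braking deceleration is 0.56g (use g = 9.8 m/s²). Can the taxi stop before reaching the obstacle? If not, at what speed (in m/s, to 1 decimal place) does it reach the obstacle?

a = 0.56 × 9.8 = 5.488 m/s².
Reaction distance = 18.0000 × 0.54 = 9.720 m.
Braking distance = v²/(2a) = 324.000 / 10.976 = 29.519 m.
Total stopping distance = 9.720 + 29.519 = 39.239 m, vs 60 m available — it stops with 60 − 39.239 = 20.761 m to spare.

Yes — it stops about 20.8 m short of the obstacle, so it never reaches it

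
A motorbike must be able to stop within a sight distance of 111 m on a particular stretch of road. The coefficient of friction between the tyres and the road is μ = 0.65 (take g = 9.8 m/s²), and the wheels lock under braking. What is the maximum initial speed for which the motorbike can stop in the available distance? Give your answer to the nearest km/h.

a = μg = 0.65 × 9.8 = 6.370 m/s².
v²/(2a) = d ⇒ v = √(2 × 6.370 × 111) = √1414.14 = 37.6051 m/s.
37.6051 m/s × 3.6 = 135.378 km/h.

Maximum speed ≈ 135 km/h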